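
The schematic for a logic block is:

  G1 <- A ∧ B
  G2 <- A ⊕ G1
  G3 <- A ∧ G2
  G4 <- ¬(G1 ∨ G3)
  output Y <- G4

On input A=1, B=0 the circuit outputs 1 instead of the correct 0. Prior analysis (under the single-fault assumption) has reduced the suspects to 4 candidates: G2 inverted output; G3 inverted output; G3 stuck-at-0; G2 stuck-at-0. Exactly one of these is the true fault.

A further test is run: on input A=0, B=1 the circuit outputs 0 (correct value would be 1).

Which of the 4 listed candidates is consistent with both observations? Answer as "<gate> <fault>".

G3 inverted output

Evaluate each candidate on input A=0, B=1:
  G2 inverted output: G1=0, G2=1 [inverted output], G3=0, G4=1 → 1 — eliminated
  G3 inverted output: G1=0, G2=0, G3=1 [inverted output], G4=0 → 0 — matches
  G3 stuck-at-0: G1=0, G2=0, G3=0 [stuck-at-0], G4=1 → 1 — eliminated
  G2 stuck-at-0: G1=0, G2=0 [stuck-at-0], G3=0, G4=1 → 1 — eliminated
Only G3 inverted output reproduces the observed 0.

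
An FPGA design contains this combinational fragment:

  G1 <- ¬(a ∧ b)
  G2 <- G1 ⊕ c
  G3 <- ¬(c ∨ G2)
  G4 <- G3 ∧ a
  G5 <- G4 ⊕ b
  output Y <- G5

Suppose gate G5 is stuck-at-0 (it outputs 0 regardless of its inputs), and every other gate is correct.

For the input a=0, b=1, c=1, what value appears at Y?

Propagate with G5 forced: G1=1, G2=0, G3=0, G4=0, G5=0 [stuck-at-0].
So Y = 0. (Without the fault it would be 1.)

0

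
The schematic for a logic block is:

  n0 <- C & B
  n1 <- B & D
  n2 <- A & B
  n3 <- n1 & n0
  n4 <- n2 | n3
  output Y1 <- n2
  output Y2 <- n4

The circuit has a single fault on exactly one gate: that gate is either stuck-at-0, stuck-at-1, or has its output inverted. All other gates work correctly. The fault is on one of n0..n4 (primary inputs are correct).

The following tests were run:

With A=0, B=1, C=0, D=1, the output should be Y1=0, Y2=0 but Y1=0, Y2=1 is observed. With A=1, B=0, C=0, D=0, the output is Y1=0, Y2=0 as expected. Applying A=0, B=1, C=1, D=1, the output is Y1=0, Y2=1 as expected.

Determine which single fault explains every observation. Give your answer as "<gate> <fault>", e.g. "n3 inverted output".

Fault-free values for test 1 (A=0, B=1, C=0, D=1): n0=0, n1=1, n2=0, n3=0, n4=0, giving Y1=0, Y2=0. Observed Y1=0, Y2=1.
Test 1: faults giving observed Y1=0, Y2=1 are {n0 stuck-at-1, n0 inverted output, n3 stuck-at-1, n3 inverted output, n4 stuck-at-1, n4 inverted output}.
Test 2 (A=1, B=0, C=0, D=0): fault-free n0=0, n1=0, n2=0, n3=0, n4=0 → Y1=0, Y2=0; observed Y1=0, Y2=0. Eliminates n3 stuck-at-1, n3 inverted output, n4 stuck-at-1, n4 inverted output.
Test 3 (A=0, B=1, C=1, D=1): fault-free n0=1, n1=1, n2=0, n3=1, n4=1 → Y1=0, Y2=1; observed Y1=0, Y2=1. Eliminates n0 inverted output.
Only n0 stuck-at-1 is consistent with every test.

n0 stuck-at-1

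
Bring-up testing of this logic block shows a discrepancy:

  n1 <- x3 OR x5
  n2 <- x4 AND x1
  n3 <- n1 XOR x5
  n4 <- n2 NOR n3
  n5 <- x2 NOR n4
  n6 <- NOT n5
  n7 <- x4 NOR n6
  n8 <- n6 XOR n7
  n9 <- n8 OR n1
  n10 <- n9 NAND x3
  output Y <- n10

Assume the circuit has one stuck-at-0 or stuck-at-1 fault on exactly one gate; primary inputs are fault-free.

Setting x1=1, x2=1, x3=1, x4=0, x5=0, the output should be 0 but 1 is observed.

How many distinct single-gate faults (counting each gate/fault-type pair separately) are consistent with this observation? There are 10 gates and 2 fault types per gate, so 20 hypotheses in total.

Fault-free: n1=1, n2=0, n3=1, n4=0, n5=0, n6=1, n7=0, n8=1, n9=1, n10=0 → 0. Observed 1.
  n1: none of the 2 fault types match ✗
  n2: none of the 2 fault types match ✗
  n3: none of the 2 fault types match ✗
  n4: none of the 2 fault types match ✗
  n5: none of the 2 fault types match ✗
  n6: none of the 2 fault types match ✗
  n7: none of the 2 fault types match ✗
  n8: none of the 2 fault types match ✗
  n9: stuck-at-0 ✓; others ✗
  n10: stuck-at-1 ✓; others ✗
Consistent faults: {n9 stuck-at-0, n10 stuck-at-1} — 2 in all.

2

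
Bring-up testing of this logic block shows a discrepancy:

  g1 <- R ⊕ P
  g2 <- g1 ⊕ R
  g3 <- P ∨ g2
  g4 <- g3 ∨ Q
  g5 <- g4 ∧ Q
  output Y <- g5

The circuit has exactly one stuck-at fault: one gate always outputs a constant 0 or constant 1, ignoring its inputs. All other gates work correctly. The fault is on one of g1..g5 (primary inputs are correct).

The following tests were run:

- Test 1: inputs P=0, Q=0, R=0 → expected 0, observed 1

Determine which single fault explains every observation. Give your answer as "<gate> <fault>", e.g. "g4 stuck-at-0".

g5 stuck-at-1

Fault-free values for test 1 (P=0, Q=0, R=0): g1=0, g2=0, g3=0, g4=0, g5=0, giving Y=0. Observed 1.
Test 1: faults giving observed 1 are {g5 stuck-at-1}.
Only g5 stuck-at-1 is consistent with every test.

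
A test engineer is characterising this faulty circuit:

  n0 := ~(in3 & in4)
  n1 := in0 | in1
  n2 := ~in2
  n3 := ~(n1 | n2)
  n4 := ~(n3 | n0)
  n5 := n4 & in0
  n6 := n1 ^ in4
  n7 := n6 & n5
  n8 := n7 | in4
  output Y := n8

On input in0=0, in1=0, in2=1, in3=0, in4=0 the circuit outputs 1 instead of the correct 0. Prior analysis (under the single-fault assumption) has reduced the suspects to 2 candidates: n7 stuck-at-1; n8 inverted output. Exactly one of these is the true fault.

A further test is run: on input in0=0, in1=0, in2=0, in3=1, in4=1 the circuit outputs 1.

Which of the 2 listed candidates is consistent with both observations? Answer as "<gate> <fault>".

Evaluate each candidate on input in0=0, in1=0, in2=0, in3=1, in4=1:
  n7 stuck-at-1: n0=0, n1=0, n2=1, n3=0, n4=1, n5=0, n6=1, n7=1 [stuck-at-1], n8=1 → 1 — matches
  n8 inverted output: n0=0, n1=0, n2=1, n3=0, n4=1, n5=0, n6=1, n7=0, n8=0 [inverted output] → 0 — eliminated
Only n7 stuck-at-1 reproduces the observed 1.

n7 stuck-at-1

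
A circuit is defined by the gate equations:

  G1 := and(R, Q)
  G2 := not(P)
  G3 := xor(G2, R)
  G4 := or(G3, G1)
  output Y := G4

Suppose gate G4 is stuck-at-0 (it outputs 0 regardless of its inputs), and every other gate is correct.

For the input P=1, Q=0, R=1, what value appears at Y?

0

Propagate with G4 forced: G1=0, G2=0, G3=1, G4=0 [stuck-at-0].
So Y = 0. (Without the fault it would be 1.)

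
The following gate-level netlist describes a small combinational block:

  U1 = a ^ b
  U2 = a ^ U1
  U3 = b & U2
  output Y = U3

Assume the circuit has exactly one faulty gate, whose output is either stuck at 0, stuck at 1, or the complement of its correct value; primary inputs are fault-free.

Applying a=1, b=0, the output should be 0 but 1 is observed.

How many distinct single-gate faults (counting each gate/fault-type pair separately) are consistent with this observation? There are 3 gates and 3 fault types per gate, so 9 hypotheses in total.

Fault-free: U1=1, U2=0, U3=0 → 0. Observed 1.
  U1 stuck-at-0: output 0 ✗
  U1 stuck-at-1: output 0 ✗
  U1 inverted output: output 0 ✗
  U2 stuck-at-0: output 0 ✗
  U2 stuck-at-1: output 0 ✗
  U2 inverted output: output 0 ✗
  U3 stuck-at-0: output 0 ✗
  U3 stuck-at-1: output 1 ✓
  U3 inverted output: output 1 ✓
Consistent faults: {U3 stuck-at-1, U3 inverted output} — 2 in all.

2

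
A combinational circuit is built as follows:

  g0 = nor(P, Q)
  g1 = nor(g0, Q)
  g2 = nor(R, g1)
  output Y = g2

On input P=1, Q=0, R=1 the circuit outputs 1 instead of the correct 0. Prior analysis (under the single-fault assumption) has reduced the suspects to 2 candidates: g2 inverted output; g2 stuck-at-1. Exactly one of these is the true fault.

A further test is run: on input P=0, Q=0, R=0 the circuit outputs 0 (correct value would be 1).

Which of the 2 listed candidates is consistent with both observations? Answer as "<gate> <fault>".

Evaluate each candidate on input P=0, Q=0, R=0:
  g2 inverted output: g0=1, g1=0, g2=0 [inverted output] → 0 — matches
  g2 stuck-at-1: g0=1, g1=0, g2=1 [stuck-at-1] → 1 — eliminated
Only g2 inverted output reproduces the observed 0.

g2 inverted output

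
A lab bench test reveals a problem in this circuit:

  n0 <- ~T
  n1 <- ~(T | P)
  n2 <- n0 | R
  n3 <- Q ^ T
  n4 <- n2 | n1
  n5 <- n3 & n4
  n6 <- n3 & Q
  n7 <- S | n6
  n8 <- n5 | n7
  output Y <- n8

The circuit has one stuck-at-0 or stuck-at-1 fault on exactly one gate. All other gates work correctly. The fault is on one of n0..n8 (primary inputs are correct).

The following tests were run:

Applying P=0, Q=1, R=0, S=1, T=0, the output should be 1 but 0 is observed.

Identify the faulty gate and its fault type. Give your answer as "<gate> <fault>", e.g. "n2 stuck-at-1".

n8 stuck-at-0

Fault-free values for test 1 (P=0, Q=1, R=0, S=1, T=0): n0=1, n1=1, n2=1, n3=1, n4=1, n5=1, n6=1, n7=1, n8=1, giving Y=1. Observed 0.
Test 1: faults giving observed 0 are {n8 stuck-at-0}.
Only n8 stuck-at-0 is consistent with every test.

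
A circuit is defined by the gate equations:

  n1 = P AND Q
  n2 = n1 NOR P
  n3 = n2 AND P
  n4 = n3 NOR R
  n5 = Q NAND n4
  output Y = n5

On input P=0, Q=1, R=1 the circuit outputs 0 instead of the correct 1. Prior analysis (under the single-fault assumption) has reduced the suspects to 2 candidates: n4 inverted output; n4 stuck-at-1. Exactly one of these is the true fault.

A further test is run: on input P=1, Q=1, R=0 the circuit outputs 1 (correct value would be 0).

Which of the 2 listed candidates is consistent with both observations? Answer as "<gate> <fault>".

Evaluate each candidate on input P=1, Q=1, R=0:
  n4 inverted output: n1=1, n2=0, n3=0, n4=0 [inverted output], n5=1 → 1 — matches
  n4 stuck-at-1: n1=1, n2=0, n3=0, n4=1 [stuck-at-1], n5=0 → 0 — eliminated
Only n4 inverted output reproduces the observed 1.

n4 inverted output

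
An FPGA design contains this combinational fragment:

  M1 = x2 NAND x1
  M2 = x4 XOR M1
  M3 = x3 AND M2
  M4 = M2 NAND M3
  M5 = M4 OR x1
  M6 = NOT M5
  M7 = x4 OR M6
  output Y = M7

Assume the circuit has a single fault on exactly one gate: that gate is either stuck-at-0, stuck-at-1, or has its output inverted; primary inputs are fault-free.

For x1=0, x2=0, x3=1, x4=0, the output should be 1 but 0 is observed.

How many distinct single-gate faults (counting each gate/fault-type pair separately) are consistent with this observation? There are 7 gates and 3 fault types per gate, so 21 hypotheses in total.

Fault-free: M1=1, M2=1, M3=1, M4=0, M5=0, M6=1, M7=1 → 1. Observed 0.
  M1: stuck-at-0, inverted output ✓; others ✗
  M2: stuck-at-0, inverted output ✓; others ✗
  M3: stuck-at-0, inverted output ✓; others ✗
  M4: stuck-at-1, inverted output ✓; others ✗
  M5: stuck-at-1, inverted output ✓; others ✗
  M6: stuck-at-0, inverted output ✓; others ✗
  M7: stuck-at-0, inverted output ✓; others ✗
Consistent faults: {M1 stuck-at-0, M1 inverted output, M2 stuck-at-0, M2 inverted output, M3 stuck-at-0, M3 inverted output, M4 stuck-at-1, M4 inverted output, M5 stuck-at-1, M5 inverted output, M6 stuck-at-0, M6 inverted output, M7 stuck-at-0, M7 inverted output} — 14 in all.

14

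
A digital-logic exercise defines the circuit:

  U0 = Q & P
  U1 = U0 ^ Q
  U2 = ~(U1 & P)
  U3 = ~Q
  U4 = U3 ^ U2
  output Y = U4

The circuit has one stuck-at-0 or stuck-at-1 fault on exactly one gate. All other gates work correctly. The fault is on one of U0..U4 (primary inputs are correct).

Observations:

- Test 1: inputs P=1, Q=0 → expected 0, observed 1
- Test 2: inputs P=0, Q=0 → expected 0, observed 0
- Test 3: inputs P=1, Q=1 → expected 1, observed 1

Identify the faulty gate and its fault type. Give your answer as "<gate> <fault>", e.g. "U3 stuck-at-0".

Fault-free values for test 1 (P=1, Q=0): U0=0, U1=0, U2=1, U3=1, U4=0, giving Y=0. Observed 1.
Test 1: faults giving observed 1 are {U0 stuck-at-1, U1 stuck-at-1, U2 stuck-at-0, U3 stuck-at-0, U4 stuck-at-1}.
Test 2 (P=0, Q=0): fault-free U0=0, U1=0, U2=1, U3=1, U4=0 → 0; observed 0. Eliminates U2 stuck-at-0, U3 stuck-at-0, U4 stuck-at-1.
Test 3 (P=1, Q=1): fault-free U0=1, U1=0, U2=1, U3=0, U4=1 → 1; observed 1. Eliminates U1 stuck-at-1.
Only U0 stuck-at-1 is consistent with every test.

U0 stuck-at-1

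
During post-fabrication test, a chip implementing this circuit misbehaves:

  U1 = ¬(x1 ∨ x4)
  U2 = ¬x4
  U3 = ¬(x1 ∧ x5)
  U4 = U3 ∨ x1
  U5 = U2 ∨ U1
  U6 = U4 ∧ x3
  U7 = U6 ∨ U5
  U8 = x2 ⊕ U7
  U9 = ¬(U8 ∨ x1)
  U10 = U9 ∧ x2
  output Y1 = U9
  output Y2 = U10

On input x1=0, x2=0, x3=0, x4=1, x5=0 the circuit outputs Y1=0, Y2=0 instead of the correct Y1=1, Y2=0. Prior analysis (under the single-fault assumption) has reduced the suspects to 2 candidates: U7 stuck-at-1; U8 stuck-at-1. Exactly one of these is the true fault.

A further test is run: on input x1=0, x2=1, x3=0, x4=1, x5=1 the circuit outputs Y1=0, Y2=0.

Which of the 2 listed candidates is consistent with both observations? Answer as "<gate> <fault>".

Evaluate each candidate on input x1=0, x2=1, x3=0, x4=1, x5=1:
  U7 stuck-at-1: U1=0, U2=0, U3=1, U4=1, U5=0, U6=0, U7=1 [stuck-at-1], U8=0, U9=1, U10=1 → Y1=1, Y2=1 — eliminated
  U8 stuck-at-1: U1=0, U2=0, U3=1, U4=1, U5=0, U6=0, U7=0, U8=1 [stuck-at-1], U9=0, U10=0 → Y1=0, Y2=0 — matches
Only U8 stuck-at-1 reproduces the observed Y1=0, Y2=0.

U8 stuck-at-1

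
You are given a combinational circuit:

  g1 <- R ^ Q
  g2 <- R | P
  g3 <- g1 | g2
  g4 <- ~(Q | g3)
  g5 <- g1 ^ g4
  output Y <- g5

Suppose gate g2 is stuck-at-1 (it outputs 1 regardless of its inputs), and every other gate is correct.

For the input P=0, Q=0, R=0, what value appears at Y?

0

Propagate with g2 forced: g1=0, g2=1 [stuck-at-1], g3=1, g4=0, g5=0.
So Y = 0. (Without the fault it would be 1.)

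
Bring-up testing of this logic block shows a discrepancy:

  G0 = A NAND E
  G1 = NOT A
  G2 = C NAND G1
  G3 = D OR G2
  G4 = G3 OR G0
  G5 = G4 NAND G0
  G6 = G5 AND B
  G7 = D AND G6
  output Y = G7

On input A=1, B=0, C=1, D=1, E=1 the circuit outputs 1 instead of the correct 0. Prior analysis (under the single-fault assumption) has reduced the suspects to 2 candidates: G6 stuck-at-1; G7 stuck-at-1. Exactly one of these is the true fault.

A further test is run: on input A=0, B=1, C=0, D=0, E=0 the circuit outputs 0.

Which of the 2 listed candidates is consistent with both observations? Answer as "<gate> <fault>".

Evaluate each candidate on input A=0, B=1, C=0, D=0, E=0:
  G6 stuck-at-1: G0=1, G1=1, G2=1, G3=1, G4=1, G5=0, G6=1 [stuck-at-1], G7=0 → 0 — matches
  G7 stuck-at-1: G0=1, G1=1, G2=1, G3=1, G4=1, G5=0, G6=0, G7=1 [stuck-at-1] → 1 — eliminated
Only G6 stuck-at-1 reproduces the observed 0.

G6 stuck-at-1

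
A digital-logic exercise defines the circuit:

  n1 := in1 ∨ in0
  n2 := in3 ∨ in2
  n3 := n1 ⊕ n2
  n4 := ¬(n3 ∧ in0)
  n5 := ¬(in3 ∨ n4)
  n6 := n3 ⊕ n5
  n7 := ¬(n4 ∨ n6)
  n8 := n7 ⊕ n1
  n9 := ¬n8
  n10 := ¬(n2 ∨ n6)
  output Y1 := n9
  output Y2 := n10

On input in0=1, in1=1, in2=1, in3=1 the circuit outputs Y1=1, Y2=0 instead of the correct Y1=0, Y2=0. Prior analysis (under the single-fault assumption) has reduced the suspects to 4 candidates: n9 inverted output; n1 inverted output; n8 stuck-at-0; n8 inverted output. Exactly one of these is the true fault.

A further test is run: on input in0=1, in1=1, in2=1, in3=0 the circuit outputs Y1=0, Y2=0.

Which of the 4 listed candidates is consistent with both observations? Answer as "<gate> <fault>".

n1 inverted output

Evaluate each candidate on input in0=1, in1=1, in2=1, in3=0:
  n9 inverted output: n1=1, n2=1, n3=0, n4=1, n5=0, n6=0, n7=0, n8=1, n9=1 [inverted output], n10=0 → Y1=1, Y2=0 — eliminated
  n1 inverted output: n1=0 [inverted output], n2=1, n3=1, n4=0, n5=1, n6=0, n7=1, n8=1, n9=0, n10=0 → Y1=0, Y2=0 — matches
  n8 stuck-at-0: n1=1, n2=1, n3=0, n4=1, n5=0, n6=0, n7=0, n8=0 [stuck-at-0], n9=1, n10=0 → Y1=1, Y2=0 — eliminated
  n8 inverted output: n1=1, n2=1, n3=0, n4=1, n5=0, n6=0, n7=0, n8=0 [inverted output], n9=1, n10=0 → Y1=1, Y2=0 — eliminated
Only n1 inverted output reproduces the observed Y1=0, Y2=0.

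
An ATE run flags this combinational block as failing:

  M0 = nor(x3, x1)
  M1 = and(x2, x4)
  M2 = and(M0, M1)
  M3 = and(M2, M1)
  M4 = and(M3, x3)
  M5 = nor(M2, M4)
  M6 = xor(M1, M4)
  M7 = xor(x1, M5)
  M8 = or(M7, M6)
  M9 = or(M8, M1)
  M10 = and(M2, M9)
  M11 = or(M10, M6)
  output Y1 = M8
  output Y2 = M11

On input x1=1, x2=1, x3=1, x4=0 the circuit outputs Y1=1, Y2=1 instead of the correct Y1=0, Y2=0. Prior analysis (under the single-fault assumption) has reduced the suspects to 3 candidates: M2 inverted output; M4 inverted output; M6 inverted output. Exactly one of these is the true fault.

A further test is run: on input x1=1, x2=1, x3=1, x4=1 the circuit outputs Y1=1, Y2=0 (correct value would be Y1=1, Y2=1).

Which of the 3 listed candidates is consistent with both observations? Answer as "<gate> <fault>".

Evaluate each candidate on input x1=1, x2=1, x3=1, x4=1:
  M2 inverted output: M0=0, M1=1, M2=1 [inverted output], M3=1, M4=1, M5=0, M6=0, M7=1, M8=1, M9=1, M10=1, M11=1 → Y1=1, Y2=1 — eliminated
  M4 inverted output: M0=0, M1=1, M2=0, M3=0, M4=1 [inverted output], M5=0, M6=0, M7=1, M8=1, M9=1, M10=0, M11=0 → Y1=1, Y2=0 — matches
  M6 inverted output: M0=0, M1=1, M2=0, M3=0, M4=0, M5=1, M6=0 [inverted output], M7=0, M8=0, M9=1, M10=0, M11=0 → Y1=0, Y2=0 — eliminated
Only M4 inverted output reproduces the observed Y1=1, Y2=0.

M4 inverted output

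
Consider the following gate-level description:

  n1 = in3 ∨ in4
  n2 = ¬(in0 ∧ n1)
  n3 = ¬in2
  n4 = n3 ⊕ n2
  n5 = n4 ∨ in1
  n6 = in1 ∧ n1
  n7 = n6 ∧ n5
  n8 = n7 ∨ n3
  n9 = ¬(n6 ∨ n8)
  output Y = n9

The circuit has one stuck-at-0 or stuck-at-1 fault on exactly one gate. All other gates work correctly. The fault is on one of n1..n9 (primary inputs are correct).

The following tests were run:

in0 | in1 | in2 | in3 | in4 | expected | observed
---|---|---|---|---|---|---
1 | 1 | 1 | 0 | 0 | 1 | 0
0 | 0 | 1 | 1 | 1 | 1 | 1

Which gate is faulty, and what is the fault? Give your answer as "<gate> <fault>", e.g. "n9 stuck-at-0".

n1 stuck-at-1

Fault-free values for test 1 (in0=1, in1=1, in2=1, in3=0, in4=0): n1=0, n2=1, n3=0, n4=1, n5=1, n6=0, n7=0, n8=0, n9=1, giving Y=1. Observed 0.
Test 1: faults giving observed 0 are {n1 stuck-at-1, n3 stuck-at-1, n6 stuck-at-1, n7 stuck-at-1, n8 stuck-at-1, n9 stuck-at-0}.
Test 2 (in0=0, in1=0, in2=1, in3=1, in4=1): fault-free n1=1, n2=1, n3=0, n4=1, n5=1, n6=0, n7=0, n8=0, n9=1 → 1; observed 1. Eliminates n3 stuck-at-1, n6 stuck-at-1, n7 stuck-at-1, n8 stuck-at-1, n9 stuck-at-0.
Only n1 stuck-at-1 is consistent with every test.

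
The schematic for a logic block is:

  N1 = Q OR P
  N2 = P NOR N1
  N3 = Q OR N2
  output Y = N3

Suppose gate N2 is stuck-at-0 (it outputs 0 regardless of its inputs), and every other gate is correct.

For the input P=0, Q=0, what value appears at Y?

0

Propagate with N2 forced: N1=0, N2=0 [stuck-at-0], N3=0.
So Y = 0. (Without the fault it would be 1.)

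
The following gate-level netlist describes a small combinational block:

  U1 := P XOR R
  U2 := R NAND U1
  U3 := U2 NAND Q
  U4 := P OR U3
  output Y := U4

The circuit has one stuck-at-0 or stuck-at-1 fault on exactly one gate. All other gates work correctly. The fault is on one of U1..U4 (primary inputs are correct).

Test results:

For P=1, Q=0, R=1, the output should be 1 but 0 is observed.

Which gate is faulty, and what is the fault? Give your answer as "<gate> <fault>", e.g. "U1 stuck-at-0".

U4 stuck-at-0

Fault-free values for test 1 (P=1, Q=0, R=1): U1=0, U2=1, U3=1, U4=1, giving Y=1. Observed 0.
Test 1: faults giving observed 0 are {U4 stuck-at-0}.
Only U4 stuck-at-0 is consistent with every test.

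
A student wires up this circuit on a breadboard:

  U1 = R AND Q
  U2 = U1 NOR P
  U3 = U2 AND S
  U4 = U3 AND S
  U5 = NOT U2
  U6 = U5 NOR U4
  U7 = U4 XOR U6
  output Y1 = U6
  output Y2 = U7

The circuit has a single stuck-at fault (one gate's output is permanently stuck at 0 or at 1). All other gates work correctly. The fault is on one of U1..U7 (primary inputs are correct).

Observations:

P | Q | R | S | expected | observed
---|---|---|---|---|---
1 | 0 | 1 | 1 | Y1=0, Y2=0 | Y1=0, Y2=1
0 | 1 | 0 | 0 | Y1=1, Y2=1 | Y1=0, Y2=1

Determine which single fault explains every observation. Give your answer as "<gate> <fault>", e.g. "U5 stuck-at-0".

U4 stuck-at-1

Fault-free values for test 1 (P=1, Q=0, R=1, S=1): U1=0, U2=0, U3=0, U4=0, U5=1, U6=0, U7=0, giving Y1=0, Y2=0. Observed Y1=0, Y2=1.
Test 1: faults giving observed Y1=0, Y2=1 are {U2 stuck-at-1, U3 stuck-at-1, U4 stuck-at-1, U7 stuck-at-1}.
Test 2 (P=0, Q=1, R=0, S=0): fault-free U1=0, U2=1, U3=0, U4=0, U5=0, U6=1, U7=1 → Y1=1, Y2=1; observed Y1=0, Y2=1. Eliminates U2 stuck-at-1, U3 stuck-at-1, U7 stuck-at-1.
Only U4 stuck-at-1 is consistent with every test.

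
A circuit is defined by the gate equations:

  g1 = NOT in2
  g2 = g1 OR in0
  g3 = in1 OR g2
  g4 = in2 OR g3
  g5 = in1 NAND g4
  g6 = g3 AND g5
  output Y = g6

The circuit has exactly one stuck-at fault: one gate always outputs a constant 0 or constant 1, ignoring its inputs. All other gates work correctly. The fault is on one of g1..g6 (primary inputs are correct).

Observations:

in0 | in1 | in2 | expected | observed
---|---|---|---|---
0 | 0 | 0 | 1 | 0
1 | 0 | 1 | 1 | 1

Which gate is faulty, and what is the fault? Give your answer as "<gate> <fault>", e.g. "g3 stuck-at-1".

g1 stuck-at-0

Fault-free values for test 1 (in0=0, in1=0, in2=0): g1=1, g2=1, g3=1, g4=1, g5=1, g6=1, giving Y=1. Observed 0.
Test 1: faults giving observed 0 are {g1 stuck-at-0, g2 stuck-at-0, g3 stuck-at-0, g5 stuck-at-0, g6 stuck-at-0}.
Test 2 (in0=1, in1=0, in2=1): fault-free g1=0, g2=1, g3=1, g4=1, g5=1, g6=1 → 1; observed 1. Eliminates g2 stuck-at-0, g3 stuck-at-0, g5 stuck-at-0, g6 stuck-at-0.
Only g1 stuck-at-0 is consistent with every test.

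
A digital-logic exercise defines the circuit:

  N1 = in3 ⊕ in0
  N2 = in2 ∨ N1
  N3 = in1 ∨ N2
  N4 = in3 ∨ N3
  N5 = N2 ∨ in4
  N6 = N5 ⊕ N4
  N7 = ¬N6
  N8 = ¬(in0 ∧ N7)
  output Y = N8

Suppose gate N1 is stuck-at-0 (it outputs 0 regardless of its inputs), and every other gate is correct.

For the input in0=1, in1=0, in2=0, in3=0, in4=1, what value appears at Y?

1

Propagate with N1 forced: N1=0 [stuck-at-0], N2=0, N3=0, N4=0, N5=1, N6=1, N7=0, N8=1.
So Y = 1. (Without the fault it would be 0.)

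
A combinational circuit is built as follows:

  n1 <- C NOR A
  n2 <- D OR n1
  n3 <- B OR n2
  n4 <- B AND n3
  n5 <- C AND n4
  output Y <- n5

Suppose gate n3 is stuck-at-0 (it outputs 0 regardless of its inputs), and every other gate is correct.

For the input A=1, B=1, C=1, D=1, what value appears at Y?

Propagate with n3 forced: n1=0, n2=1, n3=0 [stuck-at-0], n4=0, n5=0.
So Y = 0. (Without the fault it would be 1.)

0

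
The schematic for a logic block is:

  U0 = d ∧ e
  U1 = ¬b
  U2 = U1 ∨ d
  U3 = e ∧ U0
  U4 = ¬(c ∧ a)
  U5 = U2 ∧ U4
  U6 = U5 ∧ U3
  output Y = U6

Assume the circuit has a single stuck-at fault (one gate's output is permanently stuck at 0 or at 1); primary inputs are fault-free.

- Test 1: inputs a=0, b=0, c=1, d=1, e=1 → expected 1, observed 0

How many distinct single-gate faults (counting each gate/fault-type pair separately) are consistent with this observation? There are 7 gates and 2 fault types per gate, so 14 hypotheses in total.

6

Fault-free: U0=1, U1=1, U2=1, U3=1, U4=1, U5=1, U6=1 → 1. Observed 0.
  U0 stuck-at-0: output 0 ✓
  U0 stuck-at-1: output 1 ✗
  U1 stuck-at-0: output 1 ✗
  U1 stuck-at-1: output 1 ✗
  U2 stuck-at-0: output 0 ✓
  U2 stuck-at-1: output 1 ✗
  U3 stuck-at-0: output 0 ✓
  U3 stuck-at-1: output 1 ✗
  U4 stuck-at-0: output 0 ✓
  U4 stuck-at-1: output 1 ✗
  U5 stuck-at-0: output 0 ✓
  U5 stuck-at-1: output 1 ✗
  U6 stuck-at-0: output 0 ✓
  U6 stuck-at-1: output 1 ✗
Consistent faults: {U0 stuck-at-0, U2 stuck-at-0, U3 stuck-at-0, U4 stuck-at-0, U5 stuck-at-0, U6 stuck-at-0} — 6 in all.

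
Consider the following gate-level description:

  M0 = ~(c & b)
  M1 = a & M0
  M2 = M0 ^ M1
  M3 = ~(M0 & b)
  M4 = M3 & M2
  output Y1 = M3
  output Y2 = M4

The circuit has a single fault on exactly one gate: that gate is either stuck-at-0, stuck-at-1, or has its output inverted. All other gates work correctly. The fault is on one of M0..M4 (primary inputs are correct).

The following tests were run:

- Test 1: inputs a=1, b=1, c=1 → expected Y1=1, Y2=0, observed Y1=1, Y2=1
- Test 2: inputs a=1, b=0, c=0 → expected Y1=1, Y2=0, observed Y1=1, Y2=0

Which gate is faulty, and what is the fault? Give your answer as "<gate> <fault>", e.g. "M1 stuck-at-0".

M1 stuck-at-1

Fault-free values for test 1 (a=1, b=1, c=1): M0=0, M1=0, M2=0, M3=1, M4=0, giving Y1=1, Y2=0. Observed Y1=1, Y2=1.
Test 1: faults giving observed Y1=1, Y2=1 are {M1 stuck-at-1, M1 inverted output, M2 stuck-at-1, M2 inverted output, M4 stuck-at-1, M4 inverted output}.
Test 2 (a=1, b=0, c=0): fault-free M0=1, M1=1, M2=0, M3=1, M4=0 → Y1=1, Y2=0; observed Y1=1, Y2=0. Eliminates M1 inverted output, M2 stuck-at-1, M2 inverted output, M4 stuck-at-1, M4 inverted output.
Only M1 stuck-at-1 is consistent with every test.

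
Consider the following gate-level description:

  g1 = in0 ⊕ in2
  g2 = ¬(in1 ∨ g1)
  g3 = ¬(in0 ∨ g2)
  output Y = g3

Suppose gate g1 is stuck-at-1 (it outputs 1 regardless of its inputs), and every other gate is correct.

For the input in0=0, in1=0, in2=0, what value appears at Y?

1

Propagate with g1 forced: g1=1 [stuck-at-1], g2=0, g3=1.
So Y = 1. (Without the fault it would be 0.)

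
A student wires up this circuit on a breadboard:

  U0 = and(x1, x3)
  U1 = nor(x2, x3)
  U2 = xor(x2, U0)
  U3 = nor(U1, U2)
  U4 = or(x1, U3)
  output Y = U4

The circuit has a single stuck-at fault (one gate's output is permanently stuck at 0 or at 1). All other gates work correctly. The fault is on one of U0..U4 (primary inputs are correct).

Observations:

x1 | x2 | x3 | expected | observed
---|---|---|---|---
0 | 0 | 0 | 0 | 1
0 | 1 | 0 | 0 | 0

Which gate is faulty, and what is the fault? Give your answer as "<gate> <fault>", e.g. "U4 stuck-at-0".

U1 stuck-at-0

Fault-free values for test 1 (x1=0, x2=0, x3=0): U0=0, U1=1, U2=0, U3=0, U4=0, giving Y=0. Observed 1.
Test 1: faults giving observed 1 are {U1 stuck-at-0, U3 stuck-at-1, U4 stuck-at-1}.
Test 2 (x1=0, x2=1, x3=0): fault-free U0=0, U1=0, U2=1, U3=0, U4=0 → 0; observed 0. Eliminates U3 stuck-at-1, U4 stuck-at-1.
Only U1 stuck-at-0 is consistent with every test.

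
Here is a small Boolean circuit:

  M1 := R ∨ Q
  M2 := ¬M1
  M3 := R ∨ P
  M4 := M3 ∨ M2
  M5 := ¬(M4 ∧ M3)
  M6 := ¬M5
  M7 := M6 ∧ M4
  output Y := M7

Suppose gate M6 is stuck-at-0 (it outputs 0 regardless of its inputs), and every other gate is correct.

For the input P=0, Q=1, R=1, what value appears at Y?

0

Propagate with M6 forced: M1=1, M2=0, M3=1, M4=1, M5=0, M6=0 [stuck-at-0], M7=0.
So Y = 0. (Without the fault it would be 1.)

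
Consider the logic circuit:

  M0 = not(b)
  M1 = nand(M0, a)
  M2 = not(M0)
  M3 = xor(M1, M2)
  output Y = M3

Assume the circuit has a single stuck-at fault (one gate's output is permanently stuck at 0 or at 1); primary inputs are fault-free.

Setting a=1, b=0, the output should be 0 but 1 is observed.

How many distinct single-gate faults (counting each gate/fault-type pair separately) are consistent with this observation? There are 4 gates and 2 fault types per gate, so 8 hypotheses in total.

3

Fault-free: M0=1, M1=0, M2=0, M3=0 → 0. Observed 1.
  M0 stuck-at-0: output 0 ✗
  M0 stuck-at-1: output 0 ✗
  M1 stuck-at-0: output 0 ✗
  M1 stuck-at-1: output 1 ✓
  M2 stuck-at-0: output 0 ✗
  M2 stuck-at-1: output 1 ✓
  M3 stuck-at-0: output 0 ✗
  M3 stuck-at-1: output 1 ✓
Consistent faults: {M1 stuck-at-1, M2 stuck-at-1, M3 stuck-at-1} — 3 in all.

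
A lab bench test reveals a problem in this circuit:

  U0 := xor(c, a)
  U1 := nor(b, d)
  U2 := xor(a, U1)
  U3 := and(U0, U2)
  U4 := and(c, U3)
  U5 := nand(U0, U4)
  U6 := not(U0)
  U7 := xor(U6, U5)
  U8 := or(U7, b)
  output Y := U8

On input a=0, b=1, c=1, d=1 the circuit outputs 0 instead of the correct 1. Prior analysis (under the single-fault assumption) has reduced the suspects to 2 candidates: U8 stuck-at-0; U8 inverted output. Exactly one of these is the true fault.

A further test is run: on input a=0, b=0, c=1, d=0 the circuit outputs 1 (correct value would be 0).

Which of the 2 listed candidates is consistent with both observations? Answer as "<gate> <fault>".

Evaluate each candidate on input a=0, b=0, c=1, d=0:
  U8 stuck-at-0: U0=1, U1=1, U2=1, U3=1, U4=1, U5=0, U6=0, U7=0, U8=0 [stuck-at-0] → 0 — eliminated
  U8 inverted output: U0=1, U1=1, U2=1, U3=1, U4=1, U5=0, U6=0, U7=0, U8=1 [inverted output] → 1 — matches
Only U8 inverted output reproduces the observed 1.

U8 inverted output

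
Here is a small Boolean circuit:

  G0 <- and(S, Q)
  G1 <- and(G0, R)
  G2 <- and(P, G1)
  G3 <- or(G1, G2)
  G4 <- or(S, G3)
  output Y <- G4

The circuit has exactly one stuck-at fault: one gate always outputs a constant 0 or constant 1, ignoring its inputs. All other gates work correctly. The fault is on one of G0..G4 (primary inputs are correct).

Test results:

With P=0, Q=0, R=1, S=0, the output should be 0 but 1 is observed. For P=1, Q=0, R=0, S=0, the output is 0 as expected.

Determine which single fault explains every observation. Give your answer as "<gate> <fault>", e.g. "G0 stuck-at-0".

Fault-free values for test 1 (P=0, Q=0, R=1, S=0): G0=0, G1=0, G2=0, G3=0, G4=0, giving Y=0. Observed 1.
Test 1: faults giving observed 1 are {G0 stuck-at-1, G1 stuck-at-1, G2 stuck-at-1, G3 stuck-at-1, G4 stuck-at-1}.
Test 2 (P=1, Q=0, R=0, S=0): fault-free G0=0, G1=0, G2=0, G3=0, G4=0 → 0; observed 0. Eliminates G1 stuck-at-1, G2 stuck-at-1, G3 stuck-at-1, G4 stuck-at-1.
Only G0 stuck-at-1 is consistent with every test.

G0 stuck-at-1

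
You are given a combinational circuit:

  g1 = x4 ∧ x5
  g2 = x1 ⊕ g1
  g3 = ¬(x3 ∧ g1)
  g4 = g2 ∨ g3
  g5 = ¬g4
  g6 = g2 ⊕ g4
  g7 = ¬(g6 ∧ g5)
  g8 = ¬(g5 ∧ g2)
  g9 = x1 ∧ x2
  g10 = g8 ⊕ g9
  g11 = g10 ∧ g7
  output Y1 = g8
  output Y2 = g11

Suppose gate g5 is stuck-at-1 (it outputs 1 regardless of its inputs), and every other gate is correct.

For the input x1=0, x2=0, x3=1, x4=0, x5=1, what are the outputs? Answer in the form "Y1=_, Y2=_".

Propagate with g5 forced: g1=0, g2=0, g3=1, g4=1, g5=1 [stuck-at-1], g6=1, g7=0, g8=1, g9=0, g10=1, g11=0.
So the outputs are Y1=1, Y2=0. (Without the fault they would be Y1=1, Y2=1.)

Y1=1, Y2=0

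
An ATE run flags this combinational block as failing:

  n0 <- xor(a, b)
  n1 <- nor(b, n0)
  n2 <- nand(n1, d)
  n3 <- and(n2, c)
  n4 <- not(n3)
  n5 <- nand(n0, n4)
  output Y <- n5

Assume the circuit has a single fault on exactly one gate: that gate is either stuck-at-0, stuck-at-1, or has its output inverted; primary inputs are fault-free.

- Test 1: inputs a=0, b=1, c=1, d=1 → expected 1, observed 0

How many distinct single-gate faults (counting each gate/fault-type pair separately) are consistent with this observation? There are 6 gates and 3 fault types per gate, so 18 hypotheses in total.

10

Fault-free: n0=1, n1=0, n2=1, n3=1, n4=0, n5=1 → 1. Observed 0.
  n0: none of the 3 fault types match ✗
  n1: stuck-at-1, inverted output ✓; others ✗
  n2: stuck-at-0, inverted output ✓; others ✗
  n3: stuck-at-0, inverted output ✓; others ✗
  n4: stuck-at-1, inverted output ✓; others ✗
  n5: stuck-at-0, inverted output ✓; others ✗
Consistent faults: {n1 stuck-at-1, n1 inverted output, n2 stuck-at-0, n2 inverted output, n3 stuck-at-0, n3 inverted output, n4 stuck-at-1, n4 inverted output, n5 stuck-at-0, n5 inverted output} — 10 in all.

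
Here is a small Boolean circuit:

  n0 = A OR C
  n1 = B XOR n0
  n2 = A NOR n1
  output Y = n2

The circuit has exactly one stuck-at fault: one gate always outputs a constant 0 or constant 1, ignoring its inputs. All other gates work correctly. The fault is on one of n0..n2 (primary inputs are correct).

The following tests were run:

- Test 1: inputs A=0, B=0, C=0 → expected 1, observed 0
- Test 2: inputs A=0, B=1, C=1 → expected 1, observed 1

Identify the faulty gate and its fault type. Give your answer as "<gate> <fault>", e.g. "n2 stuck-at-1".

Fault-free values for test 1 (A=0, B=0, C=0): n0=0, n1=0, n2=1, giving Y=1. Observed 0.
Test 1: faults giving observed 0 are {n0 stuck-at-1, n1 stuck-at-1, n2 stuck-at-0}.
Test 2 (A=0, B=1, C=1): fault-free n0=1, n1=0, n2=1 → 1; observed 1. Eliminates n1 stuck-at-1, n2 stuck-at-0.
Only n0 stuck-at-1 is consistent with every test.

n0 stuck-at-1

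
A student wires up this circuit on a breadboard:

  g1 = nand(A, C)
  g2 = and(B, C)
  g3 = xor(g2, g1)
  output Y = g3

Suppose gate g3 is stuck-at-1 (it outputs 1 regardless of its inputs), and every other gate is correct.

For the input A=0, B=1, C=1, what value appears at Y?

1

Propagate with g3 forced: g1=1, g2=1, g3=1 [stuck-at-1].
So Y = 1. (Without the fault it would be 0.)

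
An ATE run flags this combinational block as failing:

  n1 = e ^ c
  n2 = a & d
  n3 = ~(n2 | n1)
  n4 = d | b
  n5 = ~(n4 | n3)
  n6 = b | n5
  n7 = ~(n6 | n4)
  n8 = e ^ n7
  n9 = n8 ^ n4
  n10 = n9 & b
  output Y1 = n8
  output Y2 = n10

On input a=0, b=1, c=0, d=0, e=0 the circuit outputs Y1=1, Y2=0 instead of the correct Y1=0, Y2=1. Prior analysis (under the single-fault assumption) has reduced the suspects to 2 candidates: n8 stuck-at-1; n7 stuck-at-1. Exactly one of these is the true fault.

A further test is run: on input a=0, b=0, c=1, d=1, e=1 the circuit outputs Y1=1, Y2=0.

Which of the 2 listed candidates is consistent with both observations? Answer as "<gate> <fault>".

n8 stuck-at-1

Evaluate each candidate on input a=0, b=0, c=1, d=1, e=1:
  n8 stuck-at-1: n1=0, n2=0, n3=1, n4=1, n5=0, n6=0, n7=0, n8=1 [stuck-at-1], n9=0, n10=0 → Y1=1, Y2=0 — matches
  n7 stuck-at-1: n1=0, n2=0, n3=1, n4=1, n5=0, n6=0, n7=1 [stuck-at-1], n8=0, n9=1, n10=0 → Y1=0, Y2=0 — eliminated
Only n8 stuck-at-1 reproduces the observed Y1=1, Y2=0.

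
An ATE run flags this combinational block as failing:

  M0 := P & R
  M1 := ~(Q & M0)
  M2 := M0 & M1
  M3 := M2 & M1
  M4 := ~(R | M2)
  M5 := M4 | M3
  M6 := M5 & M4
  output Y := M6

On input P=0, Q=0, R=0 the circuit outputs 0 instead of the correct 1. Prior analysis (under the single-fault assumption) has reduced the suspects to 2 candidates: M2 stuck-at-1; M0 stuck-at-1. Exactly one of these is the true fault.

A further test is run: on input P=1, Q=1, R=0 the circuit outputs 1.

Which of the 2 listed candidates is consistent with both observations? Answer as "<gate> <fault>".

M0 stuck-at-1

Evaluate each candidate on input P=1, Q=1, R=0:
  M2 stuck-at-1: M0=0, M1=1, M2=1 [stuck-at-1], M3=1, M4=0, M5=1, M6=0 → 0 — eliminated
  M0 stuck-at-1: M0=1 [stuck-at-1], M1=0, M2=0, M3=0, M4=1, M5=1, M6=1 → 1 — matches
Only M0 stuck-at-1 reproduces the observed 1.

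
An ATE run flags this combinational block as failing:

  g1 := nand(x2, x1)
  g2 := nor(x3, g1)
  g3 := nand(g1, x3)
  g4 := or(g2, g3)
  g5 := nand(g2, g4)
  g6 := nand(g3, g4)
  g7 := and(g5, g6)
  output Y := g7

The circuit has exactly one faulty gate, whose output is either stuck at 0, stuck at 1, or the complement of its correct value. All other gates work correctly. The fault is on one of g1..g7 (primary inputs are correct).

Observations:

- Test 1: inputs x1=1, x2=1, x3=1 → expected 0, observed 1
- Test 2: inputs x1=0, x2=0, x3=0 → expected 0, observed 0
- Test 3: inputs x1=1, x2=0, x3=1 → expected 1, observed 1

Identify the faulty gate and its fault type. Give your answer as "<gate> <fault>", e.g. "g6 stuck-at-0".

g1 stuck-at-1

Fault-free values for test 1 (x1=1, x2=1, x3=1): g1=0, g2=0, g3=1, g4=1, g5=1, g6=0, g7=0, giving Y=0. Observed 1.
Test 1: faults giving observed 1 are {g1 stuck-at-1, g1 inverted output, g3 stuck-at-0, g3 inverted output, g4 stuck-at-0, g4 inverted output, g6 stuck-at-1, g6 inverted output, g7 stuck-at-1, g7 inverted output}.
Test 2 (x1=0, x2=0, x3=0): fault-free g1=1, g2=0, g3=1, g4=1, g5=1, g6=0, g7=0 → 0; observed 0. Eliminates g3 stuck-at-0, g3 inverted output, g4 stuck-at-0, g4 inverted output, g6 stuck-at-1, g6 inverted output, g7 stuck-at-1, g7 inverted output.
Test 3 (x1=1, x2=0, x3=1): fault-free g1=1, g2=0, g3=0, g4=0, g5=1, g6=1, g7=1 → 1; observed 1. Eliminates g1 inverted output.
Only g1 stuck-at-1 is consistent with every test.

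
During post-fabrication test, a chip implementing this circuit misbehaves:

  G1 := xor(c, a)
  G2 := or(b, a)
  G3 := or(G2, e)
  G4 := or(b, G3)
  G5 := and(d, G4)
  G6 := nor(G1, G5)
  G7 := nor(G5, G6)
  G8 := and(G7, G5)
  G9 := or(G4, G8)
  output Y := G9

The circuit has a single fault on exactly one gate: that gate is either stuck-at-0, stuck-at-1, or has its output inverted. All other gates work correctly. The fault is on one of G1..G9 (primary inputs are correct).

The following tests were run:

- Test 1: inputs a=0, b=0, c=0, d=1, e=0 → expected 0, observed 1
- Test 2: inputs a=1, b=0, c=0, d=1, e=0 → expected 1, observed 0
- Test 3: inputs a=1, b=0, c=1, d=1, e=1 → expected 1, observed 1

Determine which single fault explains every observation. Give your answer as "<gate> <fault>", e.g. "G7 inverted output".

Fault-free values for test 1 (a=0, b=0, c=0, d=1, e=0): G1=0, G2=0, G3=0, G4=0, G5=0, G6=1, G7=0, G8=0, G9=0, giving Y=0. Observed 1.
Test 1: faults giving observed 1 are {G2 stuck-at-1, G2 inverted output, G3 stuck-at-1, G3 inverted output, G4 stuck-at-1, G4 inverted output, G8 stuck-at-1, G8 inverted output, G9 stuck-at-1, G9 inverted output}.
Test 2 (a=1, b=0, c=0, d=1, e=0): fault-free G1=1, G2=1, G3=1, G4=1, G5=1, G6=0, G7=0, G8=0, G9=1 → 1; observed 0. Eliminates G2 stuck-at-1, G3 stuck-at-1, G4 stuck-at-1, G8 stuck-at-1, G8 inverted output, G9 stuck-at-1.
Test 3 (a=1, b=0, c=1, d=1, e=1): fault-free G1=0, G2=1, G3=1, G4=1, G5=1, G6=0, G7=0, G8=0, G9=1 → 1; observed 1. Eliminates G3 inverted output, G4 inverted output, G9 inverted output.
Only G2 inverted output is consistent with every test.

G2 inverted output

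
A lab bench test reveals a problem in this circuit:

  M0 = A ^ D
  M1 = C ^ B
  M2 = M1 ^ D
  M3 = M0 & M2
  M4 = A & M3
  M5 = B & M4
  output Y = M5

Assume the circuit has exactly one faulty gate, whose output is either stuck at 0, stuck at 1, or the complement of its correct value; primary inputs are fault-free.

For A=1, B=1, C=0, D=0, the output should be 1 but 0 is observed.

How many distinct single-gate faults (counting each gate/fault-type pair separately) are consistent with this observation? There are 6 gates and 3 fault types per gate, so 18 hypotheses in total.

12

Fault-free: M0=1, M1=1, M2=1, M3=1, M4=1, M5=1 → 1. Observed 0.
  M0: stuck-at-0, inverted output ✓; others ✗
  M1: stuck-at-0, inverted output ✓; others ✗
  M2: stuck-at-0, inverted output ✓; others ✗
  M3: stuck-at-0, inverted output ✓; others ✗
  M4: stuck-at-0, inverted output ✓; others ✗
  M5: stuck-at-0, inverted output ✓; others ✗
Consistent faults: {M0 stuck-at-0, M0 inverted output, M1 stuck-at-0, M1 inverted output, M2 stuck-at-0, M2 inverted output, M3 stuck-at-0, M3 inverted output, M4 stuck-at-0, M4 inverted output, M5 stuck-at-0, M5 inverted output} — 12 in all.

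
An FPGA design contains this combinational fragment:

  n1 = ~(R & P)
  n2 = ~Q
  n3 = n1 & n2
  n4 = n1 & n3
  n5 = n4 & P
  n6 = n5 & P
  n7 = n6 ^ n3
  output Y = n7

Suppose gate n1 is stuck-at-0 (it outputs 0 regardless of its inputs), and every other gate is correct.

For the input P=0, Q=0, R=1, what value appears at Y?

0

Propagate with n1 forced: n1=0 [stuck-at-0], n2=1, n3=0, n4=0, n5=0, n6=0, n7=0.
So Y = 0. (Without the fault it would be 1.)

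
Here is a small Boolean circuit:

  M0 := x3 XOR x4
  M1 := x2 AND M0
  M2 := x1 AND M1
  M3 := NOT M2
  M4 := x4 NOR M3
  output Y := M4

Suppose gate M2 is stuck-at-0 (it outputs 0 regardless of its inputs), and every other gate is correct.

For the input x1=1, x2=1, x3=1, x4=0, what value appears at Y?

Propagate with M2 forced: M0=1, M1=1, M2=0 [stuck-at-0], M3=1, M4=0.
So Y = 0. (Without the fault it would be 1.)

0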